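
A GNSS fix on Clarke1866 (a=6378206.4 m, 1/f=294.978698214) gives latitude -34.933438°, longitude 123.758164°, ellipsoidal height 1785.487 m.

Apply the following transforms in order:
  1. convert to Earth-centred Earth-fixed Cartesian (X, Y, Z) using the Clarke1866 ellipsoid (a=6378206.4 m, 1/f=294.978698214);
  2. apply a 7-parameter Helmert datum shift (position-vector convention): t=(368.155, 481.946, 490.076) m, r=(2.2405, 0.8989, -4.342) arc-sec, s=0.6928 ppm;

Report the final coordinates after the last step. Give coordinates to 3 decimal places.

X=-2909279.383 m, Y=4353948.431 m, Z=-3632102.657 m

start: φ=-34.933438°, λ=123.758164°, h=1785.487 m
→ ECEF (a=6378206.400, f=1/294.978698214): X=-2909721.3316, Y=4353362.7584, Z=-3632650.1844
→ Helmert 7p (PV): X=-2909279.3825, Y=4353948.4306, Z=-3632102.6573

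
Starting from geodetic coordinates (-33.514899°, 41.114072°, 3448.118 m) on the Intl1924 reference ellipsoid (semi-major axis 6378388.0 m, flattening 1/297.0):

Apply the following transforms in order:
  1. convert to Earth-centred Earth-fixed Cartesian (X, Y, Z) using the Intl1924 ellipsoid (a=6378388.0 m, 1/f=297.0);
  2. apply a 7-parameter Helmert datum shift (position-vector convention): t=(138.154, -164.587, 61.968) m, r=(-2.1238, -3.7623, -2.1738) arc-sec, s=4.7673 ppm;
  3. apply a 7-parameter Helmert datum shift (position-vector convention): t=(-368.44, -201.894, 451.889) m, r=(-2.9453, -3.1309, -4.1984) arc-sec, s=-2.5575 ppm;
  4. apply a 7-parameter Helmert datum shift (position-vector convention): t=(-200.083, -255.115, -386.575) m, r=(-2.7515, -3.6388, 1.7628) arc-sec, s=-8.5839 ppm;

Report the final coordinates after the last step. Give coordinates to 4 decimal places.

X=4012619.2022 m, Y=3501473.7695 m, Z=-3503447.5293 m

start: φ=-33.514899°, λ=41.114072°, h=3448.118 m
→ ECEF (a=6378388.000, f=1/297.0): X=4012817.9947, Y=3502340.1982, Z=-3503669.2582
→ Helmert 7p (PV): X=4013076.0976, Y=3502113.9414, Z=-3503586.8604
→ Helmert 7p (PV): X=4012821.8584, Y=3501771.3788, Z=-3503115.1039
→ Helmert 7p (PV): X=4012619.2022, Y=3501473.7695, Z=-3503447.5293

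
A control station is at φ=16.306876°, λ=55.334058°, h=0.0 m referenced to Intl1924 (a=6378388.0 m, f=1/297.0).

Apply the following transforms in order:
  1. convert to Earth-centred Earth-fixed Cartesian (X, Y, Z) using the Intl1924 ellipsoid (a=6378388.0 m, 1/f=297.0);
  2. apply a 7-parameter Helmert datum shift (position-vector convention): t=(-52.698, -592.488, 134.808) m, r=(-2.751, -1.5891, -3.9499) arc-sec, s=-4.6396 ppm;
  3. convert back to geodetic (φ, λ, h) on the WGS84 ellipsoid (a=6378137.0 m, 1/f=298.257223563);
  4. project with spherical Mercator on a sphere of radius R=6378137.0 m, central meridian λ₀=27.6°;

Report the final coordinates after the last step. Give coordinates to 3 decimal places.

start: φ=16.306876°, λ=55.334058°, h=0.000 m
→ ECEF (a=6378388.000, f=1/297.0): X=3482943.6828, Y=5036403.3559, Z=1779367.5793
→ Helmert 7p (PV): X=3482957.5618, Y=5035744.5359, Z=1779453.7935
→ geod (Bowring, a=6378137.000): φ=16.30853487°, λ=55.33044458°, h=-244.4521 m
→ merc (R=6378137.0, λ₀=27.6°): E=3086938.9705, N=1840480.6200

E=3086938.970 m, N=1840480.620 m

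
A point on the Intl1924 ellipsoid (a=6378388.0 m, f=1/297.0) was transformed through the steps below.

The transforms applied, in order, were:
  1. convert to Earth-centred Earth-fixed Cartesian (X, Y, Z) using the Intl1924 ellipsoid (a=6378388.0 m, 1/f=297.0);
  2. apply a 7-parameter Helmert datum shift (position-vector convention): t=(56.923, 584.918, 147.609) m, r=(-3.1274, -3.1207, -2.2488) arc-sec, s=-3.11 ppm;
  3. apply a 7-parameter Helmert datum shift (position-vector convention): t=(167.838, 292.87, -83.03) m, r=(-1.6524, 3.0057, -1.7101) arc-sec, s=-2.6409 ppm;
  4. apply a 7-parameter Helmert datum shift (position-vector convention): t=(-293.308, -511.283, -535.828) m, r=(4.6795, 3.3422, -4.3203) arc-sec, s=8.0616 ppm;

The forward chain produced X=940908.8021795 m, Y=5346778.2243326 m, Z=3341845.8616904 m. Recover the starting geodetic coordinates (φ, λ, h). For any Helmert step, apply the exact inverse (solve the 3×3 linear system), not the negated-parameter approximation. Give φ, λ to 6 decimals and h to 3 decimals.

φ=31.793039°, λ=80.020919°, h=2523.412 m

start: X=940908.8022, Y=5346778.2243, Z=3341845.8617 m
→ Helmert⁻¹: X=941028.3645, Y=5347341.9353, Z=3342248.6785
→ Helmert⁻¹: X=940769.9744, Y=5347044.2100, Z=3342397.0797
→ Helmert⁻¹: X=940708.2555, Y=5346435.4990, Z=3342326.6956
→ geod (Bowring, a=6378388.000): φ=31.79303900°, λ=80.02091900°, h=2523.4120 m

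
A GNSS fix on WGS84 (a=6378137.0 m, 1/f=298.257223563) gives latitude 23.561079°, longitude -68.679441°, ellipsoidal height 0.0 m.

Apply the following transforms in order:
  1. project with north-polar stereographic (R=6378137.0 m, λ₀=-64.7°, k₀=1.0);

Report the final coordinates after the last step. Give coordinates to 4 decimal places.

start: φ=23.561079°, λ=-68.679441°, h=0.000 m
→ stereo (R=6378137.0, λ₀=-64.7°): E=-579731.7300, N=-8333520.6159

E=-579731.7300 m, N=-8333520.6159 m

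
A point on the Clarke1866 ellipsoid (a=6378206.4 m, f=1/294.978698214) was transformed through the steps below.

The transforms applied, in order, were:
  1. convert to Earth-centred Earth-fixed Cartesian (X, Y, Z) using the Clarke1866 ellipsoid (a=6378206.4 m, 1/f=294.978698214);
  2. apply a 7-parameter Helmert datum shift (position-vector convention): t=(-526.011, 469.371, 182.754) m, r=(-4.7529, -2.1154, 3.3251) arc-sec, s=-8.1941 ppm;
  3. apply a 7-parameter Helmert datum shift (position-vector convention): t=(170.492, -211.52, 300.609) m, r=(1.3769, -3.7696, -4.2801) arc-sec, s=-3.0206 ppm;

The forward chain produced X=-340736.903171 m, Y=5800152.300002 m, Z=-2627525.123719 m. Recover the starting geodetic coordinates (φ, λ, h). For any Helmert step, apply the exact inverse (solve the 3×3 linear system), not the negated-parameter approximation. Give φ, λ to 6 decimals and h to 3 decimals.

start: X=-340736.9032, Y=5800152.3000, Z=-2627525.1237 m
→ Helmert⁻¹: X=-341076.8109, Y=5800356.7211, Z=-2627866.1567
→ Helmert⁻¹: X=-340487.0428, Y=5800000.9188, Z=-2627933.3057
→ geod (Bowring, a=6378206.400): φ=-24.48426000°, λ=93.35967300°, h=2155.8680 m

φ=-24.484260°, λ=93.359673°, h=2155.868 m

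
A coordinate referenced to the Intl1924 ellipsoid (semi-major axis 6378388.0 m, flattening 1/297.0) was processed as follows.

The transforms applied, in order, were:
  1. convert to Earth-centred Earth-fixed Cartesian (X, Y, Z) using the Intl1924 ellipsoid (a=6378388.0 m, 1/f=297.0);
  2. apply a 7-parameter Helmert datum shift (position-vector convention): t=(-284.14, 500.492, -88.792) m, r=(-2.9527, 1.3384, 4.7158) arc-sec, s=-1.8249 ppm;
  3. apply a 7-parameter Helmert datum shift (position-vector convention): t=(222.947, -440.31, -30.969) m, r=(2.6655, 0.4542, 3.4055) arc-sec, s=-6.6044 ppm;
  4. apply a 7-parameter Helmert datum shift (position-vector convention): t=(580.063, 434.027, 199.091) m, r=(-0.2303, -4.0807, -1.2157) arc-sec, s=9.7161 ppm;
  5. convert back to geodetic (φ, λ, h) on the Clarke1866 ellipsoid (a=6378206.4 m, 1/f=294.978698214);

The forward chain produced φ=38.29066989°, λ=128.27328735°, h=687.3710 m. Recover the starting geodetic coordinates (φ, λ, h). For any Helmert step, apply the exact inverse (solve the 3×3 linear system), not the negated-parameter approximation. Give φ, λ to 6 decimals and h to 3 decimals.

start: φ=38.290670°, λ=128.273287°, h=687.371 m
→ ECEF (a=6378206.400, f=1/294.978698214): X=-3105221.1280, Y=3935663.0323, Z=3931048.9108
→ Helmert⁻¹: X=-3105716.4408, Y=3935168.0769, Z=3930877.4642
→ Helmert⁻¹: X=-3105903.5763, Y=3935736.4565, Z=3930876.6950
→ Helmert⁻¹: X=-3105560.6399, Y=3935257.8751, Z=3931008.8430
→ geod (Bowring, a=6378388.000): φ=38.28970500°, λ=128.27920200°, h=340.2220 m

φ=38.289705°, λ=128.279202°, h=340.222 m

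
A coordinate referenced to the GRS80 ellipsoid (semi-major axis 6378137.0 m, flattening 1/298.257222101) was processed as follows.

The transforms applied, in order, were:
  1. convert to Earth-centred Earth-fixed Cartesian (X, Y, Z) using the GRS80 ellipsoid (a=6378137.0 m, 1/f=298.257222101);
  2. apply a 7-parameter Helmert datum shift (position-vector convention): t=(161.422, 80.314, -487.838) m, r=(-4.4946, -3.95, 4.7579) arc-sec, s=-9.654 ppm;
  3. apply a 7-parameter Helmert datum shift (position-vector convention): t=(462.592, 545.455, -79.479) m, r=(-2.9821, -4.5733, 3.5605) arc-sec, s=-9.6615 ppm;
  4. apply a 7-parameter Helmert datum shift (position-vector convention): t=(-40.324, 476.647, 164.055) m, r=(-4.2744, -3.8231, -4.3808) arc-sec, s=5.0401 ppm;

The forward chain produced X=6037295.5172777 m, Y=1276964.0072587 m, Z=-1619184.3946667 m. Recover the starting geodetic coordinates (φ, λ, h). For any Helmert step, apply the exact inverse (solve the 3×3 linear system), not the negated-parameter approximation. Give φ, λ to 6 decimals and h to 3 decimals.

start: X=6037295.5173, Y=1276964.0073, Z=-1619184.3947 m
→ Helmert⁻¹: X=6037248.2825, Y=1276642.7092, Z=-1619425.7322
→ Helmert⁻¹: X=6036830.1350, Y=1276028.7907, Z=-1619477.2988
→ Helmert⁻¹: X=6036725.4158, Y=1275856.8267, Z=-1619092.8933
→ geod (Bowring, a=6378137.000): φ=-14.79822900°, λ=11.93379500°, h=2222.4980 m

φ=-14.798229°, λ=11.933795°, h=2222.498 m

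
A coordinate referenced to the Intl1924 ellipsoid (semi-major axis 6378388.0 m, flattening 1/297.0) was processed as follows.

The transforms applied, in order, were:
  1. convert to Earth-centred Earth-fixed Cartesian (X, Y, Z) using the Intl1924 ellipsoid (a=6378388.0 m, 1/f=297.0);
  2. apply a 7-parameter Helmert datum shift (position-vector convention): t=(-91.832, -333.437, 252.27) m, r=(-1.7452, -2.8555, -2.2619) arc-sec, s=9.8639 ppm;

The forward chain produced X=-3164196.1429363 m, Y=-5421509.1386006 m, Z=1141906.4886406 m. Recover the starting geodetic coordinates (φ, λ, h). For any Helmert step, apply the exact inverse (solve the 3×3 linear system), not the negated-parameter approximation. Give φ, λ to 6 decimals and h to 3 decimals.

φ=10.376435°, λ=-120.269452°, h=2214.762 m

start: X=-3164196.1429, Y=-5421509.1386, Z=1141906.4886 m
→ Helmert⁻¹: X=-3163997.8476, Y=-5421166.5840, Z=1141640.8912
→ geod (Bowring, a=6378388.000): φ=10.37643500°, λ=-120.26945200°, h=2214.7620 m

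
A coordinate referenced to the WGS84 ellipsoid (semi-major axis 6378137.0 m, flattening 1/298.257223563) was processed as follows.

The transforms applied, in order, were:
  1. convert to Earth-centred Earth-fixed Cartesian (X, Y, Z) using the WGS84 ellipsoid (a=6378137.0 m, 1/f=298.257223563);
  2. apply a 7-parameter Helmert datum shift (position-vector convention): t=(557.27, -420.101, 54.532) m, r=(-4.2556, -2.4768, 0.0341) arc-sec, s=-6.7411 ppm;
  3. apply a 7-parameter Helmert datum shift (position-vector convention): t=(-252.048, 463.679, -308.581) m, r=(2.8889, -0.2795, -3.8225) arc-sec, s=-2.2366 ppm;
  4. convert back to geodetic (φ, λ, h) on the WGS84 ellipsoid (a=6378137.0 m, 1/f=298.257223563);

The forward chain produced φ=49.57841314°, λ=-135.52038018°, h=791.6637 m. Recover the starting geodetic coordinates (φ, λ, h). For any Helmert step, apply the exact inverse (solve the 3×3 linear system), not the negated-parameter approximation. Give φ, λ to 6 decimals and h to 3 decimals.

start: φ=49.578413°, λ=-135.520380°, h=791.664 m
→ ECEF (a=6378137.000, f=1/298.257223563): X=-2956876.1057, Y=-2903647.3314, Z=4833118.8951
→ Helmert⁻¹: X=-2956570.3020, Y=-2904104.6002, Z=4833482.9671
→ Helmert⁻¹: X=-2957089.9473, Y=-2903803.3067, Z=4833436.6158
→ geod (Bowring, a=6378137.000): φ=49.57847300°, λ=-135.52091300°, h=1203.3350 m

φ=49.578473°, λ=-135.520913°, h=1203.335 m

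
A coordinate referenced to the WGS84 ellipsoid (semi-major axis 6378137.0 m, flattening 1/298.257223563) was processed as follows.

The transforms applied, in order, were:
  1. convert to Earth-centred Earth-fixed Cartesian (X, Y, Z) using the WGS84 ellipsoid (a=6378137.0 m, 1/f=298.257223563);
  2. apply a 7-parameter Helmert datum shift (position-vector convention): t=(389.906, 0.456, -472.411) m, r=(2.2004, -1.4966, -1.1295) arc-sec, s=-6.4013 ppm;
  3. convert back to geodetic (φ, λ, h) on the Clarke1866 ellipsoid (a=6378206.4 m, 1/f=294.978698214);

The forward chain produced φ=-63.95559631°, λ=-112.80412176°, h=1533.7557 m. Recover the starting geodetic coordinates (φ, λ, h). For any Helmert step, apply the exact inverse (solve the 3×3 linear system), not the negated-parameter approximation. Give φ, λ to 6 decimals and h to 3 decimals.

start: φ=-63.955596°, λ=-112.804122°, h=1533.756 m
→ ECEF (a=6378206.400, f=1/294.978698214): X=-1088647.4483, Y=-2589268.5122, Z=-5708728.6191
→ Helmert⁻¹: X=-1089071.5639, Y=-2589352.4015, Z=-5708257.2238
→ geod (Bowring, a=6378137.000): φ=-63.95010500°, λ=-112.81143300°, h=1093.8720 m

φ=-63.950105°, λ=-112.811433°, h=1093.872 m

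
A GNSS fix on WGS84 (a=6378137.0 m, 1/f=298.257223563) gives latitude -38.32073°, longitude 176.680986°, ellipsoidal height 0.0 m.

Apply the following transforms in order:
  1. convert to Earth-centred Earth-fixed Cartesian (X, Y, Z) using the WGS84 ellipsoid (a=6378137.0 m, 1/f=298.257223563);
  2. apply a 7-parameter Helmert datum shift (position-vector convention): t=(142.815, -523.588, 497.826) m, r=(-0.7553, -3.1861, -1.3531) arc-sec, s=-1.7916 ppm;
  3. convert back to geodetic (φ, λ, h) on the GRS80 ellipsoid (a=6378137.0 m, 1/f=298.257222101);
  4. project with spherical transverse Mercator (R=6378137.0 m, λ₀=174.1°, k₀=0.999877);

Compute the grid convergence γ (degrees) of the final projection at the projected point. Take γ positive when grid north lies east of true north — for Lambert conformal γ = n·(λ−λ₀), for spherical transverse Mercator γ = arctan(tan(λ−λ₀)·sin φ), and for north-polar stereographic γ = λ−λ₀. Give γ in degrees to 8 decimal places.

-1.60447783

start: φ=-38.320730°, λ=176.680986°, h=0.000 m
→ ECEF (a=6378137.000, f=1/298.257223563): X=-5002028.6226, Y=290080.6641, Z=-3933436.3467
→ Helmert 7p (PV): X=-5001814.1847, Y=289574.9663, Z=-3933009.8002
→ geod (Bowring, a=6378137.000): φ=-38.31907436°, λ=176.68661741°, h=-455.3892 m
→ into tm (λ₀=174.1°): φ=-38.31907436°, λ−λ₀=2.58661741°
convergence γ = -1.60447783°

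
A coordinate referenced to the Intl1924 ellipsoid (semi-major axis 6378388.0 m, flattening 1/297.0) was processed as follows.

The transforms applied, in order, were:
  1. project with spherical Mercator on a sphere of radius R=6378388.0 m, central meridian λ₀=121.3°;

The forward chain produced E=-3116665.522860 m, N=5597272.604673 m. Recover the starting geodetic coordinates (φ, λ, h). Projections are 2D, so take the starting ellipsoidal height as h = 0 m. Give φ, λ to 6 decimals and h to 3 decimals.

φ=44.844360°, λ=93.303619°, h=0.000 m

start: E=-3116665.5229, N=5597272.6047 m
→ merc⁻¹: φ=44.84436000°, λ=93.30361900°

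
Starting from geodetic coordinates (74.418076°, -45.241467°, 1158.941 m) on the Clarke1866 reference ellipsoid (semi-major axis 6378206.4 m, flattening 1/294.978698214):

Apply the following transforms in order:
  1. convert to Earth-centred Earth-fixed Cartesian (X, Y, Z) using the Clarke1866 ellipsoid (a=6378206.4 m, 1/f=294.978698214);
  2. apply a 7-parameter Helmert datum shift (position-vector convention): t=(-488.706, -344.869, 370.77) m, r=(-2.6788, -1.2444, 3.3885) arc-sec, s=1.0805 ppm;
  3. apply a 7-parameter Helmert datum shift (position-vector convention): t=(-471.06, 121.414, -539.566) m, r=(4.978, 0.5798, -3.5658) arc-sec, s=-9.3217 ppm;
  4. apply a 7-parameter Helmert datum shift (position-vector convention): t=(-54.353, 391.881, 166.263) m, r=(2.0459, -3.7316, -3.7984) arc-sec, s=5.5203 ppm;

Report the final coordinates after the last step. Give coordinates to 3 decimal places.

start: φ=74.418076°, λ=-45.241467°, h=1158.941 m
→ ECEF (a=6378206.400, f=1/294.978698214): X=1210386.3974, Y=-1220631.7267, Z=6122574.0767
→ Helmert 7p (PV): X=1209882.1140, Y=-1220878.5153, Z=6122974.6170
→ Helmert 7p (PV): X=1209395.8813, Y=-1220914.4069, Z=6122345.1092
→ Helmert 7p (PV): X=1209214.9593, Y=-1220612.2638, Z=6122554.9390

X=1209214.959 m, Y=-1220612.264 m, Z=6122554.939 m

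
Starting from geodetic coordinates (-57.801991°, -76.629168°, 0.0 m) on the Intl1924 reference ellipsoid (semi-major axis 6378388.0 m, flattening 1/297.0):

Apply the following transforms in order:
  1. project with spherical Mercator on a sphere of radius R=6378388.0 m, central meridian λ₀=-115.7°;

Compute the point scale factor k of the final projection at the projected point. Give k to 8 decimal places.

1.87671178

start: φ=-57.801991°, λ=-76.629168°, h=0.000 m
→ into merc (λ₀=-115.7°): φ=-57.80199100°, λ−λ₀=39.07083200°
scale k = 1.87671178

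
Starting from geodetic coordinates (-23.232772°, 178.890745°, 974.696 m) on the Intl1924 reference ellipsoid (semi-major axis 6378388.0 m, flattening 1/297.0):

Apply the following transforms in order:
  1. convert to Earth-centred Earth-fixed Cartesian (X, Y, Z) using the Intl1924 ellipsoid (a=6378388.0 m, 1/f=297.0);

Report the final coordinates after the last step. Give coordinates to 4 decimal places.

start: φ=-23.232772°, λ=178.890745°, h=974.696 m
→ ECEF (a=6378388.000, f=1/297.0): X=-5864028.1874, Y=113542.6632, Z=-2500845.2025

X=-5864028.1874 m, Y=113542.6632 m, Z=-2500845.2025 m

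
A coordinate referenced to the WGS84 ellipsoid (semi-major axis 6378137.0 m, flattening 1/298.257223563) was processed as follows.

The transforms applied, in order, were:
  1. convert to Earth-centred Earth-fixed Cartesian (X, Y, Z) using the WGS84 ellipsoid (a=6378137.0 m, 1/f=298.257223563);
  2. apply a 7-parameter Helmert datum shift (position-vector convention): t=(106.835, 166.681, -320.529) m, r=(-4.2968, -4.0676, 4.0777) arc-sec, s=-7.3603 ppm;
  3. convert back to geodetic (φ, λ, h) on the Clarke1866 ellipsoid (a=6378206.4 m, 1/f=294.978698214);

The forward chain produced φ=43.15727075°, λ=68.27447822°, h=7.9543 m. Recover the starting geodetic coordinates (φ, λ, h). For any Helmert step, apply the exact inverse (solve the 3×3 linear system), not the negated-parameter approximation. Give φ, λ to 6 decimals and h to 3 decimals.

φ=43.159125°, λ=68.272418°, h=90.812 m

start: φ=43.157271°, λ=68.274478°, h=7.954 m
→ ECEF (a=6378206.400, f=1/294.978698214): X=1725006.7474, Y=4329136.3813, Z=4340067.2669
→ Helmert⁻¹: X=1725083.7824, Y=4328877.0410, Z=4340475.9004
→ geod (Bowring, a=6378137.000): φ=43.15912500°, λ=68.27241800°, h=90.8120 m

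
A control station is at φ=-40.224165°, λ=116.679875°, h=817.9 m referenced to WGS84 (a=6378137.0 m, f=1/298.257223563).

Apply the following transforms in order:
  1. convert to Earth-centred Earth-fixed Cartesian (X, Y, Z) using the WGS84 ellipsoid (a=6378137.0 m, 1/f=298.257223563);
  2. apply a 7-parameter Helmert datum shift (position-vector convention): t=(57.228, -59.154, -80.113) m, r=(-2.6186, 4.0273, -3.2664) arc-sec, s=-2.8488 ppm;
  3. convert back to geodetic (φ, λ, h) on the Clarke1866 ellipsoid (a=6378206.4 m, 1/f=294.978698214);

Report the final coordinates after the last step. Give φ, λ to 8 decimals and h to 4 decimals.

φ=-40.22743244°, λ=116.67979314°, h=821.1995 m

start: φ=-40.224165°, λ=116.679875°, h=817.900 m
→ ECEF (a=6378137.000, f=1/298.257223563): X=-2189930.9187, Y=4358005.7132, Z=-4097549.6849
→ Helmert 7p (PV): X=-2189878.4431, Y=4357916.8041, Z=-4097630.6929
→ geod (Bowring, a=6378206.400): φ=-40.22743244°, λ=116.67979314°, h=821.1995 m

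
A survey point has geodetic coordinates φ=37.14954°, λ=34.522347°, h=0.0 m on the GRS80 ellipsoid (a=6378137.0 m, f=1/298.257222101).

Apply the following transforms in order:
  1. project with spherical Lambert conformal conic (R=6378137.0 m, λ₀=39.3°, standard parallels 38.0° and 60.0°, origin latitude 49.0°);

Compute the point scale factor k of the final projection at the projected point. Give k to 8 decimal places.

1.00280715

start: φ=37.149540°, λ=34.522347°, h=0.000 m
→ into lcc (λ₀=39.3°): φ=37.14954000°, λ−λ₀=-4.77765300°
scale k = 1.00280715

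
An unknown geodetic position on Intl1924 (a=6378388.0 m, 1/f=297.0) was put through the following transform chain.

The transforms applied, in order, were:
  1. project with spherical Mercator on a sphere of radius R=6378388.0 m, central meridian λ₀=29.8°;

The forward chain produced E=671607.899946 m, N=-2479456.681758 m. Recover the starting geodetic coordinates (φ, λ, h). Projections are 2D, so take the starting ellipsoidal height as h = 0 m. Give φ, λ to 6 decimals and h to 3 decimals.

start: E=671607.8999, N=-2479456.6818 m
→ merc⁻¹: φ=-21.73183500°, λ=35.83291900°

φ=-21.731835°, λ=35.832919°, h=0.000 m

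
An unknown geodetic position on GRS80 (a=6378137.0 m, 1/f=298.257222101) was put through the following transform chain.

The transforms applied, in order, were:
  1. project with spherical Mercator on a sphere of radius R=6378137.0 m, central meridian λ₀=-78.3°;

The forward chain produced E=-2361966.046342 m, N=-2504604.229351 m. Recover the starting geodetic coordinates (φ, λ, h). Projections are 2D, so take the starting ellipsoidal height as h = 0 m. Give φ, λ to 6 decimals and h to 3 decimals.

φ=-21.942343°, λ=-99.517902°, h=0.000 m

start: E=-2361966.0463, N=-2504604.2294 m
→ merc⁻¹: φ=-21.94234300°, λ=-99.51790200°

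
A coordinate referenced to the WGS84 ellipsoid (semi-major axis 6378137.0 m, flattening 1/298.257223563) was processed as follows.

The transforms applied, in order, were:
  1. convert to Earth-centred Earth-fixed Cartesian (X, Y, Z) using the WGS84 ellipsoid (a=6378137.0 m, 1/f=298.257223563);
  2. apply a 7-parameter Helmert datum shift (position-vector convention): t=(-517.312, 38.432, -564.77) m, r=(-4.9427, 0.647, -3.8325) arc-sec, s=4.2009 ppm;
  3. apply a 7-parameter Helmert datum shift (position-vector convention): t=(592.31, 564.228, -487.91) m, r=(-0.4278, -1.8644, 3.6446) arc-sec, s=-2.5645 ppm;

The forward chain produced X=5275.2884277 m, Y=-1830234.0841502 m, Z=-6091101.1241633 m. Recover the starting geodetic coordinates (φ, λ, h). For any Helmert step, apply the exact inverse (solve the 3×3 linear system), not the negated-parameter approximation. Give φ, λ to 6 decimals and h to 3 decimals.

start: X=5275.2884, Y=-1830234.0842, Z=-6091101.1242 m
→ Helmert⁻¹: X=4595.5888, Y=-1830790.4563, Z=-6090632.6722
→ Helmert⁻¹: X=5165.9972, Y=-1830675.1652, Z=-6090086.1706
→ geod (Bowring, a=6378137.000): φ=-73.37498900°, λ=-89.83831700°, h=771.9670 m

φ=-73.374989°, λ=-89.838317°, h=771.967 m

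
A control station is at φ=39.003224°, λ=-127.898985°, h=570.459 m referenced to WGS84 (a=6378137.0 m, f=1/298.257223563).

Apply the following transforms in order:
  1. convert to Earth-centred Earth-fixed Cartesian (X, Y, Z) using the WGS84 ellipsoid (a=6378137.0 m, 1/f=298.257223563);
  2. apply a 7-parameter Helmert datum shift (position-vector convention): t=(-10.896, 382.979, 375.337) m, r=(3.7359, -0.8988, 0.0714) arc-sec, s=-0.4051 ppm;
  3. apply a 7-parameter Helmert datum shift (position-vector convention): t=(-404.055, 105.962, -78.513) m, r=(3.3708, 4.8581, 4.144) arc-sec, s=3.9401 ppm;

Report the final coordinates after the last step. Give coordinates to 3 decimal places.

start: φ=39.003224°, λ=-127.898985°, h=570.459 m
→ ECEF (a=6378137.000, f=1/298.257223563): X=-3048963.0936, Y=-3916708.6911, Z=3992954.1943
→ Helmert 7p (PV): X=-3048988.7980, Y=-3916397.5018, Z=3993243.6879
→ Helmert 7p (PV): X=-3049232.1307, Y=-3916433.4856, Z=3993188.7185

X=-3049232.131 m, Y=-3916433.486 m, Z=3993188.719 m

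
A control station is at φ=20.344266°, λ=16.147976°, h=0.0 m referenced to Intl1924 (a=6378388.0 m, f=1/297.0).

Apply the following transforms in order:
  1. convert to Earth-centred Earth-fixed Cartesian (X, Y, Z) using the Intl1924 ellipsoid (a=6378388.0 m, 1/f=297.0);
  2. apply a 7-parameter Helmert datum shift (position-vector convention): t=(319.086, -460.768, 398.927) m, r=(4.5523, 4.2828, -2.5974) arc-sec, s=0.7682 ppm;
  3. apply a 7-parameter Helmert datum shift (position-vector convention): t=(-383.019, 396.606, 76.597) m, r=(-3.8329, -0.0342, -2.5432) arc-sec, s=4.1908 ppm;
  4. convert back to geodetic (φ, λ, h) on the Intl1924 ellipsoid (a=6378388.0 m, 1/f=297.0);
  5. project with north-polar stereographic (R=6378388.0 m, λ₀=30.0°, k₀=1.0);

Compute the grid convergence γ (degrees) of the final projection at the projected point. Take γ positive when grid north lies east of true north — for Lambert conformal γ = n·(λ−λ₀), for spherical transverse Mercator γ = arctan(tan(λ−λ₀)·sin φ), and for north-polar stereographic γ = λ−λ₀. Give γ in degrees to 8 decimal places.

start: φ=20.344266°, λ=16.147976°, h=0.000 m
→ ECEF (a=6378388.000, f=1/297.0): X=5746892.0783, Y=1663969.4212, Z=2203499.1384
→ Helmert 7p (PV): X=5747282.2854, Y=1663388.9318, Z=2203817.1560
→ Helmert 7p (PV): X=5746943.4960, Y=1663762.5981, Z=2203873.0317
→ geod (Bowring, a=6378388.000): φ=20.34745802°, λ=16.14593655°, h=122.3761 m
→ into stereo (λ₀=30.0°): φ=20.34745802°, λ−λ₀=-13.85406345°
convergence γ = -13.85406345°

-13.85406345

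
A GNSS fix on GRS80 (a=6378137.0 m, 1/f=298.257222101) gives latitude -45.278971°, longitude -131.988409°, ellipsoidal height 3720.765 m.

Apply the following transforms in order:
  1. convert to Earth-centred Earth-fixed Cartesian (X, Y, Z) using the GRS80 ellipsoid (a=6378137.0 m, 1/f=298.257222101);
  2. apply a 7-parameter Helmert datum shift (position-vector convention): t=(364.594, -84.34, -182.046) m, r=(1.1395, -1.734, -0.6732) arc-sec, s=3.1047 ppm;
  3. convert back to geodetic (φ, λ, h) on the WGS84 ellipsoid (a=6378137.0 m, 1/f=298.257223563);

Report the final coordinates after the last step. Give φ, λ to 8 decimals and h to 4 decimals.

φ=-45.28183763°, λ=-131.98427866°, h=3742.6057 m

start: φ=-45.278971°, λ=-131.988409°, h=3720.765 m
→ ECEF (a=6378137.000, f=1/298.257222101): X=-3009229.1106, Y=-3343447.4802, Z=-4511861.3548
→ Helmert 7p (PV): X=-3008846.8417, Y=-3343507.4535, Z=-4512101.1772
→ geod (Bowring, a=6378137.000): φ=-45.28183763°, λ=-131.98427866°, h=3742.6057 m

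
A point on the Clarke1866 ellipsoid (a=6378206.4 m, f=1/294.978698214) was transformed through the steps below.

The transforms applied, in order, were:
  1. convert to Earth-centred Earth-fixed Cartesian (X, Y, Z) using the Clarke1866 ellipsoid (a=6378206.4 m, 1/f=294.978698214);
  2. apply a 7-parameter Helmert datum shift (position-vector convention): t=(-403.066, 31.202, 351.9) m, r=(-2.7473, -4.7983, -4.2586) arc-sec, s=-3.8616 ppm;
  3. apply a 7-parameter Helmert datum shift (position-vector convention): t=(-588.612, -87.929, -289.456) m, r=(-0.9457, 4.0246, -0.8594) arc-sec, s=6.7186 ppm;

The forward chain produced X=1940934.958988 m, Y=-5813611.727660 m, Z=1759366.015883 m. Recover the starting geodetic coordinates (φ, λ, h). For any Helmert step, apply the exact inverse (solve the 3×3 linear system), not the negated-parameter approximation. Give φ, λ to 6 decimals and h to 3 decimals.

start: X=1940934.9590, Y=-5813611.7277, Z=1759366.0159 m
→ Helmert⁻¹: X=1941500.4145, Y=-5813484.7188, Z=1759654.8776
→ Helmert⁻¹: X=1942071.9306, Y=-5813521.7049, Z=1759187.1613
→ geod (Bowring, a=6378206.400): φ=16.11756000°, λ=-71.52752700°, h=234.3710 m

φ=16.117560°, λ=-71.527527°, h=234.371 m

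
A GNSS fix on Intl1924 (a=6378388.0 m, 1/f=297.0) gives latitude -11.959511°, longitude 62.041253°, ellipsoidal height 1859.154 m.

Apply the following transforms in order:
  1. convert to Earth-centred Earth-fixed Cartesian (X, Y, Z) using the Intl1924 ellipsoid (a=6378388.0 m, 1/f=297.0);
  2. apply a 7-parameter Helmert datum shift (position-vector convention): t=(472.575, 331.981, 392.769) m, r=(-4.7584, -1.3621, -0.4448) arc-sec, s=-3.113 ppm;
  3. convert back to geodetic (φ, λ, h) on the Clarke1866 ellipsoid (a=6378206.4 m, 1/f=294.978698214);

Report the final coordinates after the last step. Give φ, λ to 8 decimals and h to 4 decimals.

start: φ=-11.959511°, λ=62.041253°, h=1859.154 m
→ ECEF (a=6378388.000, f=1/297.0): X=2926782.0544, Y=5514050.4647, Z=-1313421.4263
→ Helmert 7p (PV): X=2927266.0825, Y=5514328.6693, Z=-1313132.4466
→ geod (Bowring, a=6378206.400): φ=-11.95660636°, λ=62.03852637°, h=2449.5631 m

φ=-11.95660636°, λ=62.03852637°, h=2449.5631 m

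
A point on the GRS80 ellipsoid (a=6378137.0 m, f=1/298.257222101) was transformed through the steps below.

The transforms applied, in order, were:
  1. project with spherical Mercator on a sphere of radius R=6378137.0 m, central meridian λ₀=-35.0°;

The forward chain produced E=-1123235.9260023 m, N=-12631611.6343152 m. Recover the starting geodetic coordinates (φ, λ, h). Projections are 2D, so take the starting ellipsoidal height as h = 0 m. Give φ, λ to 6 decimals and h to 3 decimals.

φ=-74.284891°, λ=-45.090200°, h=0.000 m

start: E=-1123235.9260, N=-12631611.6343 m
→ merc⁻¹: φ=-74.28489100°, λ=-45.09020000°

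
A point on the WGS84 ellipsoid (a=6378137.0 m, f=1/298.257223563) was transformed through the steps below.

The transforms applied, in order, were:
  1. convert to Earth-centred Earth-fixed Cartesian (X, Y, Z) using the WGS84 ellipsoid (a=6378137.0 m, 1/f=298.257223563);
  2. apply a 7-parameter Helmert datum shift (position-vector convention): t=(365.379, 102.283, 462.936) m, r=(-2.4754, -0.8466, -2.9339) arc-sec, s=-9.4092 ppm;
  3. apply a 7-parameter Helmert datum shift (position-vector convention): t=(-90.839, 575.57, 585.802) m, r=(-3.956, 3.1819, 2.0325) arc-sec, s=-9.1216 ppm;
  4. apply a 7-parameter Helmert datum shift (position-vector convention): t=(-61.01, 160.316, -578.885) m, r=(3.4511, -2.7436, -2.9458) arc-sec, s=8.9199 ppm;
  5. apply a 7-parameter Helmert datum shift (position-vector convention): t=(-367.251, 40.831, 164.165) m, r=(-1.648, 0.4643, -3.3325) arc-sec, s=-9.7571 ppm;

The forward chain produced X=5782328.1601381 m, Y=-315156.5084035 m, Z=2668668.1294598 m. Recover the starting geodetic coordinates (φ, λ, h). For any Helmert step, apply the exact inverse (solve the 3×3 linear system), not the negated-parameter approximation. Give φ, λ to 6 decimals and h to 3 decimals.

start: X=5782328.1601, Y=-315156.5084, Z=2668668.1295 m
→ Helmert⁻¹: X=5782750.9185, Y=-315128.3072, Z=2668540.5007
→ Helmert⁻¹: X=5782800.3495, Y=-315158.5665, Z=2669023.9316
→ Helmert⁻¹: X=5782899.6601, Y=-315845.1809, Z=2668545.6213
→ Helmert⁻¹: X=5782604.1350, Y=-315900.2052, Z=2668080.2646
→ geod (Bowring, a=6378137.000): φ=24.88256700°, λ=-3.12692600°, h=1903.5600 m

φ=24.882567°, λ=-3.126926°, h=1903.560 m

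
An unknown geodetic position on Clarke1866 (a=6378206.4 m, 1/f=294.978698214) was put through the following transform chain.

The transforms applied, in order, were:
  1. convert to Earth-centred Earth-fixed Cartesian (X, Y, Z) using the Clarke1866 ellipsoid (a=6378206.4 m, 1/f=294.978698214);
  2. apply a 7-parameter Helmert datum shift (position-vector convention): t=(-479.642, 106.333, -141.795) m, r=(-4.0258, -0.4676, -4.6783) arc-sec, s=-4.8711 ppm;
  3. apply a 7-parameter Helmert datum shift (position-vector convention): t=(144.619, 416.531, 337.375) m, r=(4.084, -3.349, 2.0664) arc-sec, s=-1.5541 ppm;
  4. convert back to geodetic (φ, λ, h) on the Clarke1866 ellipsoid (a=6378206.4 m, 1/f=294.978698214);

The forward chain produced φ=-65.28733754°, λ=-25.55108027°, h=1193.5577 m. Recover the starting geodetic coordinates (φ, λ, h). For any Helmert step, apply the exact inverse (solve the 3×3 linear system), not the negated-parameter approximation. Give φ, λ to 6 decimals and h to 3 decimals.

φ=-65.284716°, λ=-25.558382°, h=1633.032 m

start: φ=-65.287338°, λ=-25.551080°, h=1193.558 m
→ ECEF (a=6378206.400, f=1/294.978698214): X=2412937.2839, Y=-1153553.7549, Z=-5772069.5758
→ Helmert⁻¹: X=2412691.1290, Y=-1154110.5430, Z=-5772432.2440
→ Helmert⁻¹: X=2413195.6152, Y=-1154055.1020, Z=-5772346.5616
→ geod (Bowring, a=6378206.400): φ=-65.28471600°, λ=-25.55838200°, h=1633.0320 m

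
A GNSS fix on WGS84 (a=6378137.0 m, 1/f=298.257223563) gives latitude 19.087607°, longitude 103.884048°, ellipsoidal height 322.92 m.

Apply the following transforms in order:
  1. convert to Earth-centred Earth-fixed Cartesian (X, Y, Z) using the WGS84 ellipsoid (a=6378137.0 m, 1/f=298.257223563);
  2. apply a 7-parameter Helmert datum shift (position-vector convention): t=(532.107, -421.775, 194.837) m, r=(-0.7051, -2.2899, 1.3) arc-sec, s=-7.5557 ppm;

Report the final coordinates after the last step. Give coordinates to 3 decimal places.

X=-1446445.116 m, Y=5853286.212 m, Z=2072764.864 m

start: φ=19.087607°, λ=103.884048°, h=322.920 m
→ ECEF (a=6378137.000, f=1/298.257223563): X=-1446928.2529, Y=5853754.2508, Z=2072621.7604
→ Helmert 7p (PV): X=-1446445.1163, Y=5853286.2123, Z=2072764.8635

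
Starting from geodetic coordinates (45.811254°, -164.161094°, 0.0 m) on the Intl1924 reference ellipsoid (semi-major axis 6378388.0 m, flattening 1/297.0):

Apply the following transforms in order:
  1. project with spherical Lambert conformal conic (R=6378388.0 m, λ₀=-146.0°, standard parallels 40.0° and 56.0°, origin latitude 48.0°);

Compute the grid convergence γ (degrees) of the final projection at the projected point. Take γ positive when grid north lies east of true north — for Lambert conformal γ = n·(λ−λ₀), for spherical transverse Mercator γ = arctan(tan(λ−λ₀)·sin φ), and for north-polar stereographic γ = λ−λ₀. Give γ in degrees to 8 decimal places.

-13.54079678

start: φ=45.811254°, λ=-164.161094°, h=0.000 m
→ into lcc (λ₀=-146.0°): φ=45.81125400°, λ−λ₀=-18.16109400°
convergence γ = -13.54079678°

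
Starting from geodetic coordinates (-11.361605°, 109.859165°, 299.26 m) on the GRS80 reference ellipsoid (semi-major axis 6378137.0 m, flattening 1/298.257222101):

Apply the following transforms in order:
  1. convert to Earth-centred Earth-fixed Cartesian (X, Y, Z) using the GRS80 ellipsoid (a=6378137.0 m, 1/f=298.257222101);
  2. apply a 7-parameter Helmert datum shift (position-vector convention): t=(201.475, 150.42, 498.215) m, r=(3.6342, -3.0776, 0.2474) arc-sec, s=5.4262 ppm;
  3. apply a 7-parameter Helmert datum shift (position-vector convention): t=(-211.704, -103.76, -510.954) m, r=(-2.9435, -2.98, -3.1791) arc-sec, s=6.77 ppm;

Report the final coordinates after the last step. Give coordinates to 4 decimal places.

X=-2124543.9178 m, Y=5882468.4492 m, Z=-1248375.8389 m

start: φ=-11.361605°, λ=109.859165°, h=299.260 m
→ ECEF (a=6378137.000, f=1/298.257222101): X=-2124628.0409, Y=5882315.6628, Z=-1248305.1801
→ Helmert 7p (PV): X=-2124426.5244, Y=5882517.4472, Z=-1247741.7980
→ Helmert 7p (PV): X=-2124543.9178, Y=5882468.4492, Z=-1248375.8389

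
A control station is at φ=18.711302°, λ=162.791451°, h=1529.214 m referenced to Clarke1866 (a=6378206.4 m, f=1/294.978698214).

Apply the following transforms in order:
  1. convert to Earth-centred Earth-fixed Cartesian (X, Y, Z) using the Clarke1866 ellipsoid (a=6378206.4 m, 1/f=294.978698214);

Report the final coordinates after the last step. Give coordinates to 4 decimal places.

X=-5774059.1678 m, Y=1788314.0211 m, Z=2033476.7441 m

start: φ=18.711302°, λ=162.791451°, h=1529.214 m
→ ECEF (a=6378206.400, f=1/294.978698214): X=-5774059.1678, Y=1788314.0211, Z=2033476.7441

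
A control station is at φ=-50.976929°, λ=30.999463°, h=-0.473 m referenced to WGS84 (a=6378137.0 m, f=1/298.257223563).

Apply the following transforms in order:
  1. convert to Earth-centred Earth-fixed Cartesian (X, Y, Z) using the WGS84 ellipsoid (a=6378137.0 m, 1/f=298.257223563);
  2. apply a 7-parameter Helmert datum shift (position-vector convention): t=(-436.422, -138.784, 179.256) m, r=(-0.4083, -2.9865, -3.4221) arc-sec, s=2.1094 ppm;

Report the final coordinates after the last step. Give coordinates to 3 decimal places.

start: φ=-50.976929°, λ=30.999463°, h=-0.473 m
→ ECEF (a=6378137.000, f=1/298.257223563): X=3449281.7844, Y=2072493.5888, Z=-4931928.6350
→ Helmert 7p (PV): X=3448958.4321, Y=2072292.1873, Z=-4931713.9428

X=3448958.432 m, Y=2072292.187 m, Z=-4931713.943 m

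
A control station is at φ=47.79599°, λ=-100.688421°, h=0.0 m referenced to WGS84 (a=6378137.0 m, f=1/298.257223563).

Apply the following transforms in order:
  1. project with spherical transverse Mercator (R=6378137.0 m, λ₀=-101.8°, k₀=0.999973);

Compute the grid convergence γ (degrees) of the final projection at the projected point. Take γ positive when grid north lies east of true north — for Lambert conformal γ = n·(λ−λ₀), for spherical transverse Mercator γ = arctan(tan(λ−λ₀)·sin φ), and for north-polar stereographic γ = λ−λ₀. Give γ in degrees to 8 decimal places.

0.82345719

start: φ=47.795990°, λ=-100.688421°, h=0.000 m
→ into tm (λ₀=-101.8°): φ=47.79599000°, λ−λ₀=1.11157900°
convergence γ = 0.82345719°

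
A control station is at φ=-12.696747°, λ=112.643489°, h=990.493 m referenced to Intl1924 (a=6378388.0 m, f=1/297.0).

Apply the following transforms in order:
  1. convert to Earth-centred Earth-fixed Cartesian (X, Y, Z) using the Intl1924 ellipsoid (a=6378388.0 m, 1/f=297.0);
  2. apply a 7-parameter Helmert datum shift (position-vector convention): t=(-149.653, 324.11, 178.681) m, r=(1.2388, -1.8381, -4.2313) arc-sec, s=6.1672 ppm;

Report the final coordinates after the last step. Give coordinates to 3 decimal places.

X=-2396400.804 m, Y=5745024.267 m, Z=-1392747.157 m

start: φ=-12.696747°, λ=112.643489°, h=990.493 m
→ ECEF (a=6378388.000, f=1/297.0): X=-2396366.6303, Y=5744607.2035, Z=-1392930.3944
→ Helmert 7p (PV): X=-2396400.8040, Y=5745024.2667, Z=-1392747.1573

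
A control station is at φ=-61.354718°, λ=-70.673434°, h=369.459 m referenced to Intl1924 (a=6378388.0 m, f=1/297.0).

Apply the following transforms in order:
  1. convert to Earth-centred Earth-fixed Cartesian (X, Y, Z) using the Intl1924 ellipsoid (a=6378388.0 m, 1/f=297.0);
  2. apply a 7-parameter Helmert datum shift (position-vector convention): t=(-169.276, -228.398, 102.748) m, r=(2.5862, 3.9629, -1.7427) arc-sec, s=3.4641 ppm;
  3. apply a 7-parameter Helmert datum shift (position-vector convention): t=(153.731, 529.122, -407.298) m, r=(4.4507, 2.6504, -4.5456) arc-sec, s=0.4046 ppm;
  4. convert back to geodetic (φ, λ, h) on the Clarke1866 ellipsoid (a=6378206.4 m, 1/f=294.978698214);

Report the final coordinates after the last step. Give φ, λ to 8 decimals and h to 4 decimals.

φ=-61.36185431°, λ=-70.67557116°, h=818.0435 m

start: φ=-61.354718°, λ=-70.673434°, h=369.459 m
→ ECEF (a=6378388.000, f=1/297.0): X=1014642.8927, Y=-2893064.3648, Z=-5574844.4045
→ Helmert 7p (PV): X=1014345.5803, Y=-2893241.4582, Z=-5574816.7365
→ Helmert 7p (PV): X=1014364.3277, Y=-2892615.5694, Z=-5575301.7531
→ geod (Bowring, a=6378206.400): φ=-61.36185431°, λ=-70.67557116°, h=818.0435 m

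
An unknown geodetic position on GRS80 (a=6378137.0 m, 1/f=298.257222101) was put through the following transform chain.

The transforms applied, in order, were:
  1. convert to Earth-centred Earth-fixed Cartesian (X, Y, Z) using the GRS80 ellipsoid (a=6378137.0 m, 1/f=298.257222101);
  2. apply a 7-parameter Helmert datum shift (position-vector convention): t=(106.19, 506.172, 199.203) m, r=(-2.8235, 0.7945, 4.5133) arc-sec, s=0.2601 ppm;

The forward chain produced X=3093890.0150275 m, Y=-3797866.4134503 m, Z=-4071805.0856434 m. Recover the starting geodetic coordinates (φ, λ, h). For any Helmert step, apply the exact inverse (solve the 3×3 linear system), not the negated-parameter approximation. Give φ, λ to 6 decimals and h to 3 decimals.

start: X=3093890.0150, Y=-3797866.4135, Z=-4071805.0856 m
→ Helmert⁻¹: X=3093715.5924, Y=-3798383.5503, Z=-4072043.3080
→ geod (Bowring, a=6378137.000): φ=-39.92341800°, λ=-50.83779900°, h=896.3030 m

φ=-39.923418°, λ=-50.837799°, h=896.303 m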